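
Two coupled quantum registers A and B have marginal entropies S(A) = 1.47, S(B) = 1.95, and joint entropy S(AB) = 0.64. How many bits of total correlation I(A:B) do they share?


I(A:B) = S(A) + S(B) - S(AB)
= 1.47 + 1.95 - 0.64
= 2.7800

2.7800


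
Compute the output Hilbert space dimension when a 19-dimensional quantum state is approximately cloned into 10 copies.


Output space = H^(tensor 10) where dim(H) = 19
dim = 19^10
= 361 (after 2 factors)
= 6859 (after 3 factors)
= 130321 (after 4 factors)
= 2476099 (after 5 factors)
= 47045881 (after 6 factors)
= 893871739 (after 7 factors)
= 16983563041 (after 8 factors)
= 322687697779 (after 9 factors)
= 6131066257801 (after 10 factors)
= 6131066257801

6131066257801


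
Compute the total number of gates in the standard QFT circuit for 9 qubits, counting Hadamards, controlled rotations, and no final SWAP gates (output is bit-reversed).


Hadamard gates: 9
Controlled rotations: n*(n-1)/2 = 9*8/2 = 36
SWAP gates: 0 (omitted)
Total = 9 + 36
= 45

45


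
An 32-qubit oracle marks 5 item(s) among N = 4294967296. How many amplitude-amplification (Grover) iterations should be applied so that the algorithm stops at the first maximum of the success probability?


After j Grover iterations the success probability is P(j) = sin^2((2j+1)*theta), where sin(theta) = sqrt(k/N).
N = 2^32 = 4294967296, k = 5
sin(theta) = sqrt(k/N) = 3.41196896e-05
theta = arcsin(sqrt(k/N)) = 3.41196896e-05 rad
P(j) reaches its first maximum when (2j+1)*theta is as close as possible to pi/2, i.e. j = round(pi/(4*theta) - 1/2).
pi/(4*theta) - 1/2 = 23018.4129
(For comparison, the common estimate pi/4 * sqrt(N/k) = 23018.9129; the exact maximiser is used here.)
Optimal iterations = 23018

23018


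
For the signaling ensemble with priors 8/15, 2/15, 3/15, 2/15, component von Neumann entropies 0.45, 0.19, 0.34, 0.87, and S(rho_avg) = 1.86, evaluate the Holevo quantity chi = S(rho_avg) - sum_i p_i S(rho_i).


chi = S(rho) - sum_i p_i * S(rho_i)
Weighted entropy = 8/15 * 0.45 + 2/15 * 0.19 + 3/15 * 0.34 + 2/15 * 0.87
= 0.4493
chi = 1.86 - 0.4493
= 1.4107

1.4107


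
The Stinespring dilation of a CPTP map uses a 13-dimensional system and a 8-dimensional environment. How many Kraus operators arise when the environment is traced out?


Tracing out the environment in an orthonormal basis {|i>_E} gives Kraus operators K_i = <i|_E U |0>_E.
Number of Kraus operators = dim(H_env) = d_env
= 8

8


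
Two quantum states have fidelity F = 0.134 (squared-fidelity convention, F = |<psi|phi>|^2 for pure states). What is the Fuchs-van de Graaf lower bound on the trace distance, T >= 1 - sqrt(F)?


Fuchs-van de Graaf (squared-fidelity convention): 1 - sqrt(F) <= T <= sqrt(1 - F).
Lower bound: T >= 1 - sqrt(F)
sqrt(F) = sqrt(0.134) = 0.3661
T >= 1 - 0.3661
T >= 0.6339

0.6339


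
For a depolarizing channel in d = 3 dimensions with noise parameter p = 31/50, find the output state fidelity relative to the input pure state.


F = (1-p) + p/d
= (1 - 0.6200) + 0.6200/3
= 0.3800 + 0.2067
= 0.5867

0.5867


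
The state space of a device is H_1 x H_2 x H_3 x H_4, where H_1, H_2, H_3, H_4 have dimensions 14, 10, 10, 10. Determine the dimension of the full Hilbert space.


dim(H_1 x H_2 x H_3 x H_4) = 14 * 10 * 10 * 10
= 140 * 10 * 10
= 1400 * 10
= 14000

14000


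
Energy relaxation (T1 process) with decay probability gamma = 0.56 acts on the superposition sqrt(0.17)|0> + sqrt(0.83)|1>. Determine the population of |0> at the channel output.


For amplitude damping with parameter gamma on state sqrt(a)|0> + sqrt(b)|1>:
alpha^2 = 0.17, beta^2 = 0.83
P(|0>) = alpha^2 + gamma * beta^2
= 0.17 + 0.56 * 0.83
= 0.17 + 0.4648
= 0.6348

0.6348


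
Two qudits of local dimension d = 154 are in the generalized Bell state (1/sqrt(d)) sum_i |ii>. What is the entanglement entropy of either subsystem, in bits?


For a maximally entangled state in d x d:
S = log2(d) = log2(154)
= 7.2668

7.2668


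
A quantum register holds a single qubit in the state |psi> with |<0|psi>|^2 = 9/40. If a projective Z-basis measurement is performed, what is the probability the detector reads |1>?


|alpha|^2 = 9/40 = 0.2250
|beta|^2 = 1 - 9/40 = 31/40 = 0.7750
P(|1>) = |beta|^2 = 0.7750

0.7750


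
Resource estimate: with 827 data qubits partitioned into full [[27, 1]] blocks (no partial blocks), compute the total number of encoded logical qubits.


Each code block uses 27 physical qubits for 1 logical qubit(s).
Number of complete blocks = floor(827 / 27) = 30
Logical qubits = 30 * 1
= 30

30


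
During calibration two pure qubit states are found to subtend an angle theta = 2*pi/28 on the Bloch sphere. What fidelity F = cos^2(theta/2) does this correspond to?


For states separated by angle theta on Bloch sphere:
F = cos^2(theta/2)
theta = 2*pi/28 = 0.2244
theta/2 = 0.1122
cos(theta/2) = 0.9937
F = 0.9875

0.9875


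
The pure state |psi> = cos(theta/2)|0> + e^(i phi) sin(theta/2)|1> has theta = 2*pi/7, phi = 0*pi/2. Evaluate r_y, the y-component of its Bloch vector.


theta = 0.8976, phi = 0.0000
r_y = sin(theta)*sin(phi) = 0.7818 * 0.0000
r_y = 0.0000

0.0000


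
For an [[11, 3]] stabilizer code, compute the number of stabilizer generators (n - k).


For an [[n,k]] stabilizer code:
Number of stabilizer generators = n - k
= 11 - 3
= 8

8


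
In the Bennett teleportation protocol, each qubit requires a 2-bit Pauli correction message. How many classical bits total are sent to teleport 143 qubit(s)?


Quantum teleportation requires 2 classical bits per qubit teleported.
143 qubit(s) -> 2 * 143 = 286 classical bits

286


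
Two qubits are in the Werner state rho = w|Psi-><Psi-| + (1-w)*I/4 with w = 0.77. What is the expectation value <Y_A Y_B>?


|Psi-> = (|01> - |10>)/sqrt(2)
For the pure Bell state, <Y_A Y_B> = -1 (Bell-state Pauli correlator).
The maximally-mixed part I/4 has tr(I/4 * P tensor P) = 0 for any traceless Pauli P.
So <Y_A Y_B>_rho = w * (-1) + (1 - w) * 0
= 0.77 * (-1)
= -0.7700

-0.7700


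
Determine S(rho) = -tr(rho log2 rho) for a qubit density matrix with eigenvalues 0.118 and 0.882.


S = -p*log2(p) - (1-p)*log2(1-p)
p = 0.1180, 1-p = 0.8820
= -0.1180 * log2(0.1180) - 0.8820 * log2(0.8820)
= -(-0.3638) - (-0.1598)
= 0.5236

0.5236


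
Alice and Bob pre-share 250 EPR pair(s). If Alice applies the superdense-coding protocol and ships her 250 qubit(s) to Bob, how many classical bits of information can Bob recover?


Superdense coding allows 2 classical bits per shared entangled pair.
250 pair(s) -> 2 * 250 = 500 classical bits

500


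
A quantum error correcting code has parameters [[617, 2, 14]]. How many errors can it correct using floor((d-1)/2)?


Code parameters: [[617, 2, 14]], distance d = 14.
Number of correctable errors = floor((d-1)/2)
= floor((14 - 1)/2)
= floor(13/2)
= 6

6


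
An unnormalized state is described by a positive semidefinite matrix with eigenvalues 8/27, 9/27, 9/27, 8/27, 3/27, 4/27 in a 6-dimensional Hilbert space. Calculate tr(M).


tr(M) = sum of eigenvalues
= 8/27 + 9/27 + 9/27 + 8/27 + 3/27 + 4/27
= 41/27
= 1.5185

1.5185


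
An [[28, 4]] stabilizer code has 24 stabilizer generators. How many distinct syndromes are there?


Each stabilizer generator gives a binary (+1 or -1) measurement outcome.
With 24 independent generators:
Total syndromes = 2^24
= 16777216

16777216


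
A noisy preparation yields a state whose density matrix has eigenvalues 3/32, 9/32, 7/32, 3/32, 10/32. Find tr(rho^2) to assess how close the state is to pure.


tr(rho^2) = sum of eigenvalues squared
= (3/32)^2 + (9/32)^2 + (7/32)^2 + (3/32)^2 + (10/32)^2
= (9 + 81 + 49 + 9 + 100) / 1024
= 248/1024
= 0.2422

0.2422


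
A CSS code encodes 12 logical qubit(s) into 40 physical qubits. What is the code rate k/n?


Code rate R = k/n
= 12/40
= 0.3000

0.3000


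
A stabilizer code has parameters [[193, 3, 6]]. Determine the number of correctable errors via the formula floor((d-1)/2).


Code parameters: [[193, 3, 6]], distance d = 6.
Number of correctable errors = floor((d-1)/2)
= floor((6 - 1)/2)
= floor(5/2)
= 2

2


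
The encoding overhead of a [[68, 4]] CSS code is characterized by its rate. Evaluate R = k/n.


Code rate R = k/n
= 4/68
= 0.0588

0.0588


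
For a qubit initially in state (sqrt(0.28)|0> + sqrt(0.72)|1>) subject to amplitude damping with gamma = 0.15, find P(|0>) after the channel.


For amplitude damping with parameter gamma on state sqrt(a)|0> + sqrt(b)|1>:
alpha^2 = 0.28, beta^2 = 0.72
P(|0>) = alpha^2 + gamma * beta^2
= 0.28 + 0.15 * 0.72
= 0.28 + 0.1080
= 0.3880

0.3880


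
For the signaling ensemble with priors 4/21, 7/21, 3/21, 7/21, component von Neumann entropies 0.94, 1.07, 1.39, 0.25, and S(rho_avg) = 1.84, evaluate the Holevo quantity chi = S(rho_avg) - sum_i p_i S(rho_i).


chi = S(rho) - sum_i p_i * S(rho_i)
Weighted entropy = 4/21 * 0.94 + 7/21 * 1.07 + 3/21 * 1.39 + 7/21 * 0.25
= 0.8176
chi = 1.84 - 0.8176
= 1.0224

1.0224


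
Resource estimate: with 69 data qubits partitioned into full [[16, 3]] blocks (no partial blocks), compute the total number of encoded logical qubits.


Each code block uses 16 physical qubits for 3 logical qubit(s).
Number of complete blocks = floor(69 / 16) = 4
Logical qubits = 4 * 3
= 12

12


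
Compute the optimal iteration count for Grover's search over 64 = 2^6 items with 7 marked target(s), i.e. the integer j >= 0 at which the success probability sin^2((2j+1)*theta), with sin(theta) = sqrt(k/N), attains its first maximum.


After j Grover iterations the success probability is P(j) = sin^2((2j+1)*theta), where sin(theta) = sqrt(k/N).
N = 2^6 = 64, k = 7
sin(theta) = sqrt(k/N) = 0.3307189139
theta = arcsin(sqrt(k/N)) = 0.3370652533 rad
P(j) reaches its first maximum when (2j+1)*theta is as close as possible to pi/2, i.e. j = round(pi/(4*theta) - 1/2).
pi/(4*theta) - 1/2 = 1.8301
(For comparison, the common estimate pi/4 * sqrt(N/k) = 2.3748; the exact maximiser is used here.)
Optimal iterations = 2

2


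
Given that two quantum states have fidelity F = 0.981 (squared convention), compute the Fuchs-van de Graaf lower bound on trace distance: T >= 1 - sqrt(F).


Fuchs-van de Graaf (squared-fidelity convention): 1 - sqrt(F) <= T <= sqrt(1 - F).
Lower bound: T >= 1 - sqrt(F)
sqrt(F) = sqrt(0.981) = 0.9905
T >= 1 - 0.9905
T >= 0.0095

0.0095


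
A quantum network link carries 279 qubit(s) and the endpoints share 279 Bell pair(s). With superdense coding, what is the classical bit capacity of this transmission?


Superdense coding allows 2 classical bits per shared entangled pair.
279 pair(s) -> 2 * 279 = 558 classical bits

558


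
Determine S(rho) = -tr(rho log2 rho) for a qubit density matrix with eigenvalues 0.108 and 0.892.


S = -p*log2(p) - (1-p)*log2(1-p)
p = 0.1080, 1-p = 0.8920
= -0.1080 * log2(0.1080) - 0.8920 * log2(0.8920)
= -(-0.3468) - (-0.1471)
= 0.4939

0.4939


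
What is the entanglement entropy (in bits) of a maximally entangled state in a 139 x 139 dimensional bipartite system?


For a maximally entangled state in d x d:
S = log2(d) = log2(139)
= 7.1189

7.1189


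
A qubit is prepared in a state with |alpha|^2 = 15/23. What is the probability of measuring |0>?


|alpha|^2 = 15/23 = 0.6522
|beta|^2 = 1 - 15/23 = 8/23 = 0.3478
P(|0>) = |alpha|^2 = 0.6522

0.6522


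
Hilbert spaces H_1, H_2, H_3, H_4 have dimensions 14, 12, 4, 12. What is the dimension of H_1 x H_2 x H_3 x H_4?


dim(H_1 x H_2 x H_3 x H_4) = 14 * 12 * 4 * 12
= 168 * 4 * 12
= 672 * 12
= 8064

8064


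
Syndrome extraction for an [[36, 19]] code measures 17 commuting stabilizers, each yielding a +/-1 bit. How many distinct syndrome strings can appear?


Each stabilizer generator gives a binary (+1 or -1) measurement outcome.
With 17 independent generators:
Total syndromes = 2^17
= 131072

131072


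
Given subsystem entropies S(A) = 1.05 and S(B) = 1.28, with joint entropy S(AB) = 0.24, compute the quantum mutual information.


I(A:B) = S(A) + S(B) - S(AB)
= 1.05 + 1.28 - 0.24
= 2.0900

2.0900


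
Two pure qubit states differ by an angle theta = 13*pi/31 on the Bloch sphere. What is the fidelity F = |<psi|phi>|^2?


For states separated by angle theta on Bloch sphere:
F = cos^2(theta/2)
theta = 13*pi/31 = 1.3174
theta/2 = 0.6587
cos(theta/2) = 0.7908
F = 0.6253

0.6253


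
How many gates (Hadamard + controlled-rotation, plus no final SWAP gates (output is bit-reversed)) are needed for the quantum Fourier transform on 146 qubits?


Hadamard gates: 146
Controlled rotations: n*(n-1)/2 = 146*145/2 = 10585
SWAP gates: 0 (omitted)
Total = 146 + 10585
= 10731

10731


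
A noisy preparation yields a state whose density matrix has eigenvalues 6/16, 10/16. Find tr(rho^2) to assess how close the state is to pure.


tr(rho^2) = sum of eigenvalues squared
= (6/16)^2 + (10/16)^2
= (36 + 100) / 256
= 136/256
= 0.5312

0.5312


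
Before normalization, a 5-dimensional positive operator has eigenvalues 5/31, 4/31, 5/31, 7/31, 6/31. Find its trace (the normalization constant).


tr(M) = sum of eigenvalues
= 5/31 + 4/31 + 5/31 + 7/31 + 6/31
= 27/31
= 0.8710

0.8710


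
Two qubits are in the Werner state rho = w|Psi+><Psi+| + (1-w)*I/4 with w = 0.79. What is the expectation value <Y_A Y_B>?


|Psi+> = (|01> + |10>)/sqrt(2)
For the pure Bell state, <Y_A Y_B> = +1 (Bell-state Pauli correlator).
The maximally-mixed part I/4 has tr(I/4 * P tensor P) = 0 for any traceless Pauli P.
So <Y_A Y_B>_rho = w * (+1) + (1 - w) * 0
= 0.79 * (+1)
= 0.7900

0.7900


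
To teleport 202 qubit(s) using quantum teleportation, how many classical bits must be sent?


Quantum teleportation requires 2 classical bits per qubit teleported.
202 qubit(s) -> 2 * 202 = 404 classical bits

404


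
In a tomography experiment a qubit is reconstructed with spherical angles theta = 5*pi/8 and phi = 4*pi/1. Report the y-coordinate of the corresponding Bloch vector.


theta = 1.9635, phi = 12.5664
r_y = sin(theta)*sin(phi) = 0.9239 * 0.0000
r_y = 0.0000

0.0000


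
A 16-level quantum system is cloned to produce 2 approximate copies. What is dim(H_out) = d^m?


Output space = H^(tensor 2) where dim(H) = 16
dim = 16^2
= 256

256


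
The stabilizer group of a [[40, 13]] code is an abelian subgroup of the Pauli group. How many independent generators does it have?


For an [[n,k]] stabilizer code:
Number of stabilizer generators = n - k
= 40 - 13
= 27

27


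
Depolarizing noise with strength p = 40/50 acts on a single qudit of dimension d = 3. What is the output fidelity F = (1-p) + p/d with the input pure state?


F = (1-p) + p/d
= (1 - 0.8000) + 0.8000/3
= 0.2000 + 0.2667
= 0.4667

0.4667


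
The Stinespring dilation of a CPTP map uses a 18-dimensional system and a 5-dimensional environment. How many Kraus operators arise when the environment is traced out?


Tracing out the environment in an orthonormal basis {|i>_E} gives Kraus operators K_i = <i|_E U |0>_E.
Number of Kraus operators = dim(H_env) = d_env
= 5

5


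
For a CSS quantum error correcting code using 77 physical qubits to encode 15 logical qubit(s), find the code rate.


Code rate R = k/n
= 15/77
= 0.1948

0.1948


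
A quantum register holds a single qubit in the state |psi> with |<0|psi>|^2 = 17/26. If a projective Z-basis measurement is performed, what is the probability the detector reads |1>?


|alpha|^2 = 17/26 = 0.6538
|beta|^2 = 1 - 17/26 = 9/26 = 0.3462
P(|1>) = |beta|^2 = 0.3462

0.3462


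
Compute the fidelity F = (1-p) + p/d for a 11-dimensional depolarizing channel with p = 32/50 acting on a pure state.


F = (1-p) + p/d
= (1 - 0.6400) + 0.6400/11
= 0.3600 + 0.0582
= 0.4182

0.4182


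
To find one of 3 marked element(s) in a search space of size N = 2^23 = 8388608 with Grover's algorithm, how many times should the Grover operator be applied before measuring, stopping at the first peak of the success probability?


After j Grover iterations the success probability is P(j) = sin^2((2j+1)*theta), where sin(theta) = sqrt(k/N).
N = 2^23 = 8388608, k = 3
sin(theta) = sqrt(k/N) = 0.0005980199567
theta = arcsin(sqrt(k/N)) = 0.0005980199924 rad
P(j) reaches its first maximum when (2j+1)*theta is as close as possible to pi/2, i.e. j = round(pi/(4*theta) - 1/2).
pi/(4*theta) - 1/2 = 1312.8309
(For comparison, the common estimate pi/4 * sqrt(N/k) = 1313.3310; the exact maximiser is used here.)
Optimal iterations = 1313

1313


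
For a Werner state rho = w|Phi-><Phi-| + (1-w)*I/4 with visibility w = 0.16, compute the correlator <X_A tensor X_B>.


|Phi-> = (|00> - |11>)/sqrt(2)
For the pure Bell state, <X_A X_B> = -1 (Bell-state Pauli correlator).
The maximally-mixed part I/4 has tr(I/4 * P tensor P) = 0 for any traceless Pauli P.
So <X_A X_B>_rho = w * (-1) + (1 - w) * 0
= 0.16 * (-1)
= -0.1600

-0.1600


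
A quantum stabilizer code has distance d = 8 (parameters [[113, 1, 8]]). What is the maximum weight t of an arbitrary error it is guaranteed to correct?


Code parameters: [[113, 1, 8]], distance d = 8.
Number of correctable errors = floor((d-1)/2)
= floor((8 - 1)/2)
= floor(7/2)
= 3

3


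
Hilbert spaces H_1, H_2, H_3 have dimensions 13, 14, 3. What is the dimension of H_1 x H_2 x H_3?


dim(H_1 x H_2 x H_3) = 13 * 14 * 3
= 182 * 3
= 546

546


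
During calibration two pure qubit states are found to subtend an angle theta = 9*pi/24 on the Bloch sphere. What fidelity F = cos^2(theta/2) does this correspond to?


For states separated by angle theta on Bloch sphere:
F = cos^2(theta/2)
theta = 9*pi/24 = 1.1781
theta/2 = 0.5890
cos(theta/2) = 0.8315
F = 0.6913

0.6913


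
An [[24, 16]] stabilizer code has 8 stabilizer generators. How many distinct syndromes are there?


Each stabilizer generator gives a binary (+1 or -1) measurement outcome.
With 8 independent generators:
Total syndromes = 2^8
= 256

256


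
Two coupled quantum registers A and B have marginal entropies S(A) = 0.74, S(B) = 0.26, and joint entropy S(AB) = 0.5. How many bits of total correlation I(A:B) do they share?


I(A:B) = S(A) + S(B) - S(AB)
= 0.74 + 0.26 - 0.5
= 0.5000

0.5000


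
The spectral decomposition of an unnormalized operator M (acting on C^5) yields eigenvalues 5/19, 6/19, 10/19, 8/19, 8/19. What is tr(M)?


tr(M) = sum of eigenvalues
= 5/19 + 6/19 + 10/19 + 8/19 + 8/19
= 37/19
= 1.9474

1.9474


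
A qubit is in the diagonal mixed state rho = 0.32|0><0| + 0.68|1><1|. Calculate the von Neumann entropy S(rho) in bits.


S = -p*log2(p) - (1-p)*log2(1-p)
p = 0.3200, 1-p = 0.6800
= -0.3200 * log2(0.3200) - 0.6800 * log2(0.6800)
= -(-0.5260) - (-0.3783)
= 0.9044

0.9044


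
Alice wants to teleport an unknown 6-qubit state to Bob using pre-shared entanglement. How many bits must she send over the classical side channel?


Quantum teleportation requires 2 classical bits per qubit teleported.
6 qubit(s) -> 2 * 6 = 12 classical bits

12


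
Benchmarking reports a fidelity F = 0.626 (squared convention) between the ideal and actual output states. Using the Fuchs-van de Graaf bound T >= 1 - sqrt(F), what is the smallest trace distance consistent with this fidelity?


Fuchs-van de Graaf (squared-fidelity convention): 1 - sqrt(F) <= T <= sqrt(1 - F).
Lower bound: T >= 1 - sqrt(F)
sqrt(F) = sqrt(0.626) = 0.7912
T >= 1 - 0.7912
T >= 0.2088

0.2088


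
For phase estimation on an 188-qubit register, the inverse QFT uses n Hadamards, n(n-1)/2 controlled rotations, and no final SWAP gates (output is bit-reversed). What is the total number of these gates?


Hadamard gates: 188
Controlled rotations: n*(n-1)/2 = 188*187/2 = 17578
SWAP gates: 0 (omitted)
Total = 188 + 17578
= 17766

17766


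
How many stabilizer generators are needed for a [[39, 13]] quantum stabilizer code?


For an [[n,k]] stabilizer code:
Number of stabilizer generators = n - k
= 39 - 13
= 26

26


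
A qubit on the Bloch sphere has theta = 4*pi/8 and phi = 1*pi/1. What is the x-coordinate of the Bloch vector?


theta = 1.5708, phi = 3.1416
r_x = sin(theta)*cos(phi) = 1.0000 * -1.0000
r_x = -1.0000

-1.0000


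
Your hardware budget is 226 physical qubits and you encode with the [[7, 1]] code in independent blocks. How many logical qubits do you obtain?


Each code block uses 7 physical qubits for 1 logical qubit(s).
Number of complete blocks = floor(226 / 7) = 32
Logical qubits = 32 * 1
= 32

32


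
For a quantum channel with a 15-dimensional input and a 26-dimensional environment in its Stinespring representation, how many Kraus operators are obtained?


Tracing out the environment in an orthonormal basis {|i>_E} gives Kraus operators K_i = <i|_E U |0>_E.
Number of Kraus operators = dim(H_env) = d_env
= 26

26


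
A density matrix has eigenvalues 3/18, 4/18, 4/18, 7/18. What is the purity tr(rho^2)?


tr(rho^2) = sum of eigenvalues squared
= (3/18)^2 + (4/18)^2 + (4/18)^2 + (7/18)^2
= (9 + 16 + 16 + 49) / 324
= 90/324
= 0.2778

0.2778


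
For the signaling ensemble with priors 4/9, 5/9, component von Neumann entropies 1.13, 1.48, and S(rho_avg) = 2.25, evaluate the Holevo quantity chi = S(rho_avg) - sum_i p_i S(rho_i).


chi = S(rho) - sum_i p_i * S(rho_i)
Weighted entropy = 4/9 * 1.13 + 5/9 * 1.48
= 1.3244
chi = 2.25 - 1.3244
= 0.9256

0.9256


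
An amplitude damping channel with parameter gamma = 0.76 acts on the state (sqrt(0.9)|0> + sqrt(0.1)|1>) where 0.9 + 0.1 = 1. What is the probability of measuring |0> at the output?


For amplitude damping with parameter gamma on state sqrt(a)|0> + sqrt(b)|1>:
alpha^2 = 0.9, beta^2 = 0.1
P(|0>) = alpha^2 + gamma * beta^2
= 0.9 + 0.76 * 0.1
= 0.9 + 0.0760
= 0.9760

0.9760


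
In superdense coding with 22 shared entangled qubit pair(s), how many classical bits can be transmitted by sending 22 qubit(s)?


Superdense coding allows 2 classical bits per shared entangled pair.
22 pair(s) -> 2 * 22 = 44 classical bits

44


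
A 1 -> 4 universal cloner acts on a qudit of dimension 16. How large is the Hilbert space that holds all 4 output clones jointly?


Output space = H^(tensor 4) where dim(H) = 16
dim = 16^4
= 256 (after 2 factors)
= 4096 (after 3 factors)
= 65536 (after 4 factors)
= 65536

65536


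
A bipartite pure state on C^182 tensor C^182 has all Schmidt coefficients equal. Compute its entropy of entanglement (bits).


For a maximally entangled state in d x d:
S = log2(d) = log2(182)
= 7.5078

7.5078


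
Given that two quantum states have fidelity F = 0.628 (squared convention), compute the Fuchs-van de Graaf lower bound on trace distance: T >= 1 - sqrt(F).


Fuchs-van de Graaf (squared-fidelity convention): 1 - sqrt(F) <= T <= sqrt(1 - F).
Lower bound: T >= 1 - sqrt(F)
sqrt(F) = sqrt(0.628) = 0.7925
T >= 1 - 0.7925
T >= 0.2075

0.2075


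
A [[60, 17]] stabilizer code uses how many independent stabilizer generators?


For an [[n,k]] stabilizer code:
Number of stabilizer generators = n - k
= 60 - 17
= 43

43


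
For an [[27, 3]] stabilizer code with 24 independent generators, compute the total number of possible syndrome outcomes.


Each stabilizer generator gives a binary (+1 or -1) measurement outcome.
With 24 independent generators:
Total syndromes = 2^24
= 16777216

16777216


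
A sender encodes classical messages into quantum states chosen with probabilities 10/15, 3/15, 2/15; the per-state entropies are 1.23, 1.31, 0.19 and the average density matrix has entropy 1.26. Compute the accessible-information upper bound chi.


chi = S(rho) - sum_i p_i * S(rho_i)
Weighted entropy = 10/15 * 1.23 + 3/15 * 1.31 + 2/15 * 0.19
= 1.1073
chi = 1.26 - 1.1073
= 0.1527

0.1527


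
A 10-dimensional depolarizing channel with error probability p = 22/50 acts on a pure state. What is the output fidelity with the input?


F = (1-p) + p/d
= (1 - 0.4400) + 0.4400/10
= 0.5600 + 0.0440
= 0.6040

0.6040


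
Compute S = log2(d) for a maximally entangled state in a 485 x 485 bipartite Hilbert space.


For a maximally entangled state in d x d:
S = log2(d) = log2(485)
= 8.9218

8.9218


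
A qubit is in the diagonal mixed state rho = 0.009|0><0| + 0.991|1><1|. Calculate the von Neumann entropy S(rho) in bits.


S = -p*log2(p) - (1-p)*log2(1-p)
p = 0.0090, 1-p = 0.9910
= -0.0090 * log2(0.0090) - 0.9910 * log2(0.9910)
= -(-0.0612) - (-0.0129)
= 0.0741

0.0741


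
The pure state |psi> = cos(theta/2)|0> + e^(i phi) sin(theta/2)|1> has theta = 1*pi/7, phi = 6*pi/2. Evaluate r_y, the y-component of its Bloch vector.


theta = 0.4488, phi = 9.4248
r_y = sin(theta)*sin(phi) = 0.4339 * 0.0000
r_y = 0.0000

0.0000


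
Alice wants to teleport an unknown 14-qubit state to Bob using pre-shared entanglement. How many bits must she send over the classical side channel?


Quantum teleportation requires 2 classical bits per qubit teleported.
14 qubit(s) -> 2 * 14 = 28 classical bits

28


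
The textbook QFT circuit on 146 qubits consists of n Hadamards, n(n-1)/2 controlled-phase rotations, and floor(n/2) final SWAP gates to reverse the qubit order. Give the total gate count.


Hadamard gates: 146
Controlled rotations: n*(n-1)/2 = 146*145/2 = 10585
SWAP gates: floor(n/2) = floor(146/2) = 73
Total = 146 + 10585 + 73
= 10804

10804


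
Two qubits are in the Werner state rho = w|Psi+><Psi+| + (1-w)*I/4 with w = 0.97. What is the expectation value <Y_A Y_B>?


|Psi+> = (|01> + |10>)/sqrt(2)
For the pure Bell state, <Y_A Y_B> = +1 (Bell-state Pauli correlator).
The maximally-mixed part I/4 has tr(I/4 * P tensor P) = 0 for any traceless Pauli P.
So <Y_A Y_B>_rho = w * (+1) + (1 - w) * 0
= 0.97 * (+1)
= 0.9700

0.9700


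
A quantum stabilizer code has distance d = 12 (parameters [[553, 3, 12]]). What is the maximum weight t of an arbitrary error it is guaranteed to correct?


Code parameters: [[553, 3, 12]], distance d = 12.
Number of correctable errors = floor((d-1)/2)
= floor((12 - 1)/2)
= floor(11/2)
= 5

5


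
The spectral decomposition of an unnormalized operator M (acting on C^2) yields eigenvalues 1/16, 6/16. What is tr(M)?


tr(M) = sum of eigenvalues
= 1/16 + 6/16
= 7/16
= 0.4375

0.4375


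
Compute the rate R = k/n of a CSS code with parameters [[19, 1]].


Code rate R = k/n
= 1/19
= 0.0526

0.0526


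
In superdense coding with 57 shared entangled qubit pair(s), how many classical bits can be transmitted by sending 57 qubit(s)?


Superdense coding allows 2 classical bits per shared entangled pair.
57 pair(s) -> 2 * 57 = 114 classical bits

114


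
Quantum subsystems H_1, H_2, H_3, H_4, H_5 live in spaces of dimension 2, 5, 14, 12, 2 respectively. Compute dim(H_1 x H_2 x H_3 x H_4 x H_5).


dim(H_1 x H_2 x H_3 x H_4 x H_5) = 2 * 5 * 14 * 12 * 2
= 10 * 14 * 12 * 2
= 140 * 12 * 2
= 1680 * 2
= 3360

3360


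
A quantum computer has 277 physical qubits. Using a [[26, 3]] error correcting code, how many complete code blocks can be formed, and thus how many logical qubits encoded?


Each code block uses 26 physical qubits for 3 logical qubit(s).
Number of complete blocks = floor(277 / 26) = 10
Logical qubits = 10 * 3
= 30

30


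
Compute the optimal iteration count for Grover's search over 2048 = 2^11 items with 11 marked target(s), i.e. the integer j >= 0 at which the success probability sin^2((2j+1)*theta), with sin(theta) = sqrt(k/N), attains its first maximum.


After j Grover iterations the success probability is P(j) = sin^2((2j+1)*theta), where sin(theta) = sqrt(k/N).
N = 2^11 = 2048, k = 11
sin(theta) = sqrt(k/N) = 0.07328774625
theta = arcsin(sqrt(k/N)) = 0.07335351122 rad
P(j) reaches its first maximum when (2j+1)*theta is as close as possible to pi/2, i.e. j = round(pi/(4*theta) - 1/2).
pi/(4*theta) - 1/2 = 10.2070
(For comparison, the common estimate pi/4 * sqrt(N/k) = 10.7166; the exact maximiser is used here.)
Optimal iterations = 10

10


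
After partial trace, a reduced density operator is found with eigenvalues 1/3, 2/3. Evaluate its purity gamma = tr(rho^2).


tr(rho^2) = sum of eigenvalues squared
= (1/3)^2 + (2/3)^2
= (1 + 4) / 9
= 5/9
= 0.5556

0.5556


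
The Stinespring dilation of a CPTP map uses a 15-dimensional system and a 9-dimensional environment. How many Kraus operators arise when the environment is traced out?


Tracing out the environment in an orthonormal basis {|i>_E} gives Kraus operators K_i = <i|_E U |0>_E.
Number of Kraus operators = dim(H_env) = d_env
= 9

9


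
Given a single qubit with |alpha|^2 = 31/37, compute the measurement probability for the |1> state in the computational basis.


|alpha|^2 = 31/37 = 0.8378
|beta|^2 = 1 - 31/37 = 6/37 = 0.1622
P(|1>) = |beta|^2 = 0.1622

0.1622


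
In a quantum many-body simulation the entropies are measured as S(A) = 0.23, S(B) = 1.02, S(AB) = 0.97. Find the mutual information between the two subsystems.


I(A:B) = S(A) + S(B) - S(AB)
= 0.23 + 1.02 - 0.97
= 0.2800

0.2800


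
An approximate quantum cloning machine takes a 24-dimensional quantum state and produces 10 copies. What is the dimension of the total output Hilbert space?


Output space = H^(tensor 10) where dim(H) = 24
dim = 24^10
= 576 (after 2 factors)
= 13824 (after 3 factors)
= 331776 (after 4 factors)
= 7962624 (after 5 factors)
= 191102976 (after 6 factors)
= 4586471424 (after 7 factors)
= 110075314176 (after 8 factors)
= 2641807540224 (after 9 factors)
= 63403380965376 (after 10 factors)
= 63403380965376

63403380965376


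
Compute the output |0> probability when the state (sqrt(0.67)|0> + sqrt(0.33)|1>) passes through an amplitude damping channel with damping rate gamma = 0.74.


For amplitude damping with parameter gamma on state sqrt(a)|0> + sqrt(b)|1>:
alpha^2 = 0.67, beta^2 = 0.33
P(|0>) = alpha^2 + gamma * beta^2
= 0.67 + 0.74 * 0.33
= 0.67 + 0.2442
= 0.9142

0.9142


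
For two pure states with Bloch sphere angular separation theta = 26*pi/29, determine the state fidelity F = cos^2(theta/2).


For states separated by angle theta on Bloch sphere:
F = cos^2(theta/2)
theta = 26*pi/29 = 2.8166
theta/2 = 1.4083
cos(theta/2) = 0.1618
F = 0.0262

0.0262


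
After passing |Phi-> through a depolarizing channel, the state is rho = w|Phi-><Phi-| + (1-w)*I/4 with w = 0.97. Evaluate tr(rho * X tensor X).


|Phi-> = (|00> - |11>)/sqrt(2)
For the pure Bell state, <X_A X_B> = -1 (Bell-state Pauli correlator).
The maximally-mixed part I/4 has tr(I/4 * P tensor P) = 0 for any traceless Pauli P.
So <X_A X_B>_rho = w * (-1) + (1 - w) * 0
= 0.97 * (-1)
= -0.9700

-0.9700


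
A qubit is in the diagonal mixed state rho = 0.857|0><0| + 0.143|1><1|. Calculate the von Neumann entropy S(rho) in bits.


S = -p*log2(p) - (1-p)*log2(1-p)
p = 0.8570, 1-p = 0.1430
= -0.8570 * log2(0.8570) - 0.1430 * log2(0.1430)
= -(-0.1908) - (-0.4012)
= 0.5920

0.5920


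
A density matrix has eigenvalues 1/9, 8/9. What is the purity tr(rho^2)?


tr(rho^2) = sum of eigenvalues squared
= (1/9)^2 + (8/9)^2
= (1 + 64) / 81
= 65/81
= 0.8025

0.8025


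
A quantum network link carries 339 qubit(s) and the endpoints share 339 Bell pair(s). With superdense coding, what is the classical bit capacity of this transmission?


Superdense coding allows 2 classical bits per shared entangled pair.
339 pair(s) -> 2 * 339 = 678 classical bits

678


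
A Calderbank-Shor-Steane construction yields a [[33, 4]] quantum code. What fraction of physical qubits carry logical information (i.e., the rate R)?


Code rate R = k/n
= 4/33
= 0.1212

0.1212


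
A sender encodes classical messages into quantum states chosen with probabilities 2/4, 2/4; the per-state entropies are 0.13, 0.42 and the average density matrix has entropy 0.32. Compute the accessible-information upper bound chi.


chi = S(rho) - sum_i p_i * S(rho_i)
Weighted entropy = 2/4 * 0.13 + 2/4 * 0.42
= 0.2750
chi = 0.32 - 0.2750
= 0.0450

0.0450


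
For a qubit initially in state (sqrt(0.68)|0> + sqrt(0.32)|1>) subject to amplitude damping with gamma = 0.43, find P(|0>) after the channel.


For amplitude damping with parameter gamma on state sqrt(a)|0> + sqrt(b)|1>:
alpha^2 = 0.68, beta^2 = 0.32
P(|0>) = alpha^2 + gamma * beta^2
= 0.68 + 0.43 * 0.32
= 0.68 + 0.1376
= 0.8176

0.8176


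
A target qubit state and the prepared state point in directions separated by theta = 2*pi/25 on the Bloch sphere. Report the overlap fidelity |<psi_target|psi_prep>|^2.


For states separated by angle theta on Bloch sphere:
F = cos^2(theta/2)
theta = 2*pi/25 = 0.2513
theta/2 = 0.1257
cos(theta/2) = 0.9921
F = 0.9843

0.9843


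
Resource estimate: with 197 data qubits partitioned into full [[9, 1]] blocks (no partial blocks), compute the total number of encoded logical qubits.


Each code block uses 9 physical qubits for 1 logical qubit(s).
Number of complete blocks = floor(197 / 9) = 21
Logical qubits = 21 * 1
= 21

21


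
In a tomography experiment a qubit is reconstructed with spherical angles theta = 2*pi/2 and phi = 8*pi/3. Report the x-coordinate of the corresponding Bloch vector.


theta = 3.1416, phi = 8.3776
r_x = sin(theta)*cos(phi) = 0.0000 * -0.5000
r_x = 0.0000

0.0000


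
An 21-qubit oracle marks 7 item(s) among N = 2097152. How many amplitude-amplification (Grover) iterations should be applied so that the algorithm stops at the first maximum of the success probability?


After j Grover iterations the success probability is P(j) = sin^2((2j+1)*theta), where sin(theta) = sqrt(k/N).
N = 2^21 = 2097152, k = 7
sin(theta) = sqrt(k/N) = 0.001826981146
theta = arcsin(sqrt(k/N)) = 0.001826982162 rad
P(j) reaches its first maximum when (2j+1)*theta is as close as possible to pi/2, i.e. j = round(pi/(4*theta) - 1/2).
pi/(4*theta) - 1/2 = 429.3882
(For comparison, the common estimate pi/4 * sqrt(N/k) = 429.8885; the exact maximiser is used here.)
Optimal iterations = 429

429


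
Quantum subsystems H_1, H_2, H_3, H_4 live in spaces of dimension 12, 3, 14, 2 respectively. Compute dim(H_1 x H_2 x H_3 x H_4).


dim(H_1 x H_2 x H_3 x H_4) = 12 * 3 * 14 * 2
= 36 * 14 * 2
= 504 * 2
= 1008

1008


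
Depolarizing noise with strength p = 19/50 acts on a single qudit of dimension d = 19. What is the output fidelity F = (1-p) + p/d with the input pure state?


F = (1-p) + p/d
= (1 - 0.3800) + 0.3800/19
= 0.6200 + 0.0200
= 0.6400

0.6400


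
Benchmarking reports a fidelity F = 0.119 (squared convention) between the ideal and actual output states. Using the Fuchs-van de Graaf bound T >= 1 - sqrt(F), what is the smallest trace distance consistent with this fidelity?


Fuchs-van de Graaf (squared-fidelity convention): 1 - sqrt(F) <= T <= sqrt(1 - F).
Lower bound: T >= 1 - sqrt(F)
sqrt(F) = sqrt(0.119) = 0.3450
T >= 1 - 0.3450
T >= 0.6550

0.6550


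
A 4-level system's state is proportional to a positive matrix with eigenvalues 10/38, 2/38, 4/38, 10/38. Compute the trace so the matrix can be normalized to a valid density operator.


tr(M) = sum of eigenvalues
= 10/38 + 2/38 + 4/38 + 10/38
= 26/38
= 0.6842

0.6842


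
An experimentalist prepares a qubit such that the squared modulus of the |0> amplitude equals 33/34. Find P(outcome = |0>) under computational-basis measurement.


|alpha|^2 = 33/34 = 0.9706
|beta|^2 = 1 - 33/34 = 1/34 = 0.0294
P(|0>) = |alpha|^2 = 0.9706

0.9706


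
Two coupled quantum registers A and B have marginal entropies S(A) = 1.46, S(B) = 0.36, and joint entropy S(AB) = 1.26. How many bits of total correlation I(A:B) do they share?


I(A:B) = S(A) + S(B) - S(AB)
= 1.46 + 0.36 - 1.26
= 0.5600

0.5600


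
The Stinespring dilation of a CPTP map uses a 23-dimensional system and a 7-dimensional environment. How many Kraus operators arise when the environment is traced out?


Tracing out the environment in an orthonormal basis {|i>_E} gives Kraus operators K_i = <i|_E U |0>_E.
Number of Kraus operators = dim(H_env) = d_env
= 7

7


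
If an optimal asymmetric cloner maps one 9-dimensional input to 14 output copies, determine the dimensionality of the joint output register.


Output space = H^(tensor 14) where dim(H) = 9
dim = 9^14
= 81 (after 2 factors)
= 729 (after 3 factors)
= 6561 (after 4 factors)
= 59049 (after 5 factors)
= 531441 (after 6 factors)
= 4782969 (after 7 factors)
= 43046721 (after 8 factors)
= 387420489 (after 9 factors)
= 3486784401 (after 10 factors)
= 31381059609 (after 11 factors)
= 282429536481 (after 12 factors)
= 2541865828329 (after 13 factors)
= 22876792454961 (after 14 factors)
= 22876792454961

22876792454961


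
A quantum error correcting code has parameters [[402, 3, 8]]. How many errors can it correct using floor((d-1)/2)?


Code parameters: [[402, 3, 8]], distance d = 8.
Number of correctable errors = floor((d-1)/2)
= floor((8 - 1)/2)
= floor(7/2)
= 3

3


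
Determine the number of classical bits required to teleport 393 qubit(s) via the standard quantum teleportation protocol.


Quantum teleportation requires 2 classical bits per qubit teleported.
393 qubit(s) -> 2 * 393 = 786 classical bits

786


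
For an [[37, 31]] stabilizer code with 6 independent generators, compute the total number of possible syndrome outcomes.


Each stabilizer generator gives a binary (+1 or -1) measurement outcome.
With 6 independent generators:
Total syndromes = 2^6
= 64

64


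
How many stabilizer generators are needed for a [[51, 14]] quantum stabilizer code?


For an [[n,k]] stabilizer code:
Number of stabilizer generators = n - k
= 51 - 14
= 37

37


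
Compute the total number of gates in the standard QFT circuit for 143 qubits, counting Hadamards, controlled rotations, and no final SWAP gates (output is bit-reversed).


Hadamard gates: 143
Controlled rotations: n*(n-1)/2 = 143*142/2 = 10153
SWAP gates: 0 (omitted)
Total = 143 + 10153
= 10296

10296


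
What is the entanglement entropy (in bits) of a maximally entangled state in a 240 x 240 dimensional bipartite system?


For a maximally entangled state in d x d:
S = log2(d) = log2(240)
= 7.9069

7.9069


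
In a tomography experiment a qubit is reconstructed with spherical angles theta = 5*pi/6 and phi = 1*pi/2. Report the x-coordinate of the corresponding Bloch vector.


theta = 2.6180, phi = 1.5708
r_x = sin(theta)*cos(phi) = 0.5000 * 0.0000
r_x = 0.0000

0.0000


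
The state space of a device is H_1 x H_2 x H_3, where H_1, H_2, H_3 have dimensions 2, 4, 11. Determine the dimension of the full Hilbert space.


dim(H_1 x H_2 x H_3) = 2 * 4 * 11
= 8 * 11
= 88

88


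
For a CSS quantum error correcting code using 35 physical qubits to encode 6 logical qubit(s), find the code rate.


Code rate R = k/n
= 6/35
= 0.1714

0.1714


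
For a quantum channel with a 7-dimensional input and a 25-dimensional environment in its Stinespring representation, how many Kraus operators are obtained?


Tracing out the environment in an orthonormal basis {|i>_E} gives Kraus operators K_i = <i|_E U |0>_E.
Number of Kraus operators = dim(H_env) = d_env
= 25

25


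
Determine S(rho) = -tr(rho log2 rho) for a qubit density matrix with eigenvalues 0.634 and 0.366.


S = -p*log2(p) - (1-p)*log2(1-p)
p = 0.6340, 1-p = 0.3660
= -0.6340 * log2(0.6340) - 0.3660 * log2(0.3660)
= -(-0.4168) - (-0.5307)
= 0.9476

0.9476


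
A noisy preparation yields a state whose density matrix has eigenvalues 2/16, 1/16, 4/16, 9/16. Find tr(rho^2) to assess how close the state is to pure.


tr(rho^2) = sum of eigenvalues squared
= (2/16)^2 + (1/16)^2 + (4/16)^2 + (9/16)^2
= (4 + 1 + 16 + 81) / 256
= 102/256
= 0.3984

0.3984


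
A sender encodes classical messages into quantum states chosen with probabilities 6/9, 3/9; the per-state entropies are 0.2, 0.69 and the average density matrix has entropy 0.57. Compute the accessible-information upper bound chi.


chi = S(rho) - sum_i p_i * S(rho_i)
Weighted entropy = 6/9 * 0.2 + 3/9 * 0.69
= 0.3633
chi = 0.57 - 0.3633
= 0.2067

0.2067
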